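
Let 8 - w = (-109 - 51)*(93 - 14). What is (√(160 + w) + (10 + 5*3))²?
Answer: 13433 + 100*√3202 ≈ 19092.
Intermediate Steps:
w = 12648 (w = 8 - (-109 - 51)*(93 - 14) = 8 - (-160)*79 = 8 - 1*(-12640) = 8 + 12640 = 12648)
(√(160 + w) + (10 + 5*3))² = (√(160 + 12648) + (10 + 5*3))² = (√12808 + (10 + 15))² = (2*√3202 + 25)² = (25 + 2*√3202)²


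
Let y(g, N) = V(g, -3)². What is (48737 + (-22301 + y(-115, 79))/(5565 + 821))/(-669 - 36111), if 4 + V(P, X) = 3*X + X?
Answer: -103737479/78292360 ≈ -1.3250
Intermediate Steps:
V(P, X) = -4 + 4*X (V(P, X) = -4 + (3*X + X) = -4 + 4*X)
y(g, N) = 256 (y(g, N) = (-4 + 4*(-3))² = (-4 - 12)² = (-16)² = 256)
(48737 + (-22301 + y(-115, 79))/(5565 + 821))/(-669 - 36111) = (48737 + (-22301 + 256)/(5565 + 821))/(-669 - 36111) = (48737 - 22045/6386)/(-36780) = (48737 - 22045*1/6386)*(-1/36780) = (48737 - 22045/6386)*(-1/36780) = (311212437/6386)*(-1/36780) = -103737479/78292360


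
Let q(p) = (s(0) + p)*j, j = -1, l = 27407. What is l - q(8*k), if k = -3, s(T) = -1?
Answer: 27382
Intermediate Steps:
q(p) = 1 - p (q(p) = (-1 + p)*(-1) = 1 - p)
l - q(8*k) = 27407 - (1 - 8*(-3)) = 27407 - (1 - 1*(-24)) = 27407 - (1 + 24) = 27407 - 1*25 = 27407 - 25 = 27382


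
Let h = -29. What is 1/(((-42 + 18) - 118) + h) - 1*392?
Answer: -67033/171 ≈ -392.01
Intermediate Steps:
1/(((-42 + 18) - 118) + h) - 1*392 = 1/(((-42 + 18) - 118) - 29) - 1*392 = 1/((-24 - 118) - 29) - 392 = 1/(-142 - 29) - 392 = 1/(-171) - 392 = -1/171 - 392 = -67033/171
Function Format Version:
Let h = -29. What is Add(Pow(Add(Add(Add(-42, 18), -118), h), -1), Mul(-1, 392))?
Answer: Rational(-67033, 171) ≈ -392.01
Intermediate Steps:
Add(Pow(Add(Add(Add(-42, 18), -118), h), -1), Mul(-1, 392)) = Add(Pow(Add(Add(Add(-42, 18), -118), -29), -1), Mul(-1, 392)) = Add(Pow(Add(Add(-24, -118), -29), -1), -392) = Add(Pow(Add(-142, -29), -1), -392) = Add(Pow(-171, -1), -392) = Add(Rational(-1, 171), -392) = Rational(-67033, 171)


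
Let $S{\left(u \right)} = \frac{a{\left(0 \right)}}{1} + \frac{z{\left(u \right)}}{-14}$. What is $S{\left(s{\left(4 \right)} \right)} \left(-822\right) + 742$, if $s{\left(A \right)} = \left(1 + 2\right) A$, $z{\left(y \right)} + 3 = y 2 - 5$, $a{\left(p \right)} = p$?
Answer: $\frac{11770}{7} \approx 1681.4$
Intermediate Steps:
$z{\left(y \right)} = -8 + 2 y$ ($z{\left(y \right)} = -3 + \left(y 2 - 5\right) = -3 + \left(2 y - 5\right) = -3 + \left(-5 + 2 y\right) = -8 + 2 y$)
$s{\left(A \right)} = 3 A$
$S{\left(u \right)} = \frac{4}{7} - \frac{u}{7}$ ($S{\left(u \right)} = \frac{0}{1} + \frac{-8 + 2 u}{-14} = 0 \cdot 1 + \left(-8 + 2 u\right) \left(- \frac{1}{14}\right) = 0 - \left(- \frac{4}{7} + \frac{u}{7}\right) = \frac{4}{7} - \frac{u}{7}$)
$S{\left(s{\left(4 \right)} \right)} \left(-822\right) + 742 = \left(\frac{4}{7} - \frac{3 \cdot 4}{7}\right) \left(-822\right) + 742 = \left(\frac{4}{7} - \frac{12}{7}\right) \left(-822\right) + 742 = \left(- \frac{8}{7}\right) \left(-822\right) + 742 = \frac{6576}{7} + 742 = \frac{11770}{7}$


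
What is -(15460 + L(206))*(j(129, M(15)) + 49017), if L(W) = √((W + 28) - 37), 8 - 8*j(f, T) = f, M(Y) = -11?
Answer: -1515137975/2 - 392015*√197/8 ≈ -7.5826e+8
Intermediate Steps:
j(f, T) = 1 - f/8
L(W) = √(-9 + W) (L(W) = √((28 + W) - 37) = √(-9 + W))
-(15460 + L(206))*(j(129, M(15)) + 49017) = -(15460 + √(-9 + 206))*((1 - ⅛*129) + 49017) = -(15460 + √197)*((1 - 129/8) + 49017) = -(15460 + √197)*(-121/8 + 49017) = -(15460 + √197)*392015/8 = -(1515137975/2 + 392015*√197/8) = -1515137975/2 - 392015*√197/8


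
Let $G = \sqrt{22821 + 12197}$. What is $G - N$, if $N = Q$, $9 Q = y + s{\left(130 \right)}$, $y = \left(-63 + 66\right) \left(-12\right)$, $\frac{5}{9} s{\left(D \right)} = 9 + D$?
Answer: $- \frac{119}{5} + \sqrt{35018} \approx 163.33$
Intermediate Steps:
$s{\left(D \right)} = \frac{81}{5} + \frac{9 D}{5}$ ($s{\left(D \right)} = \frac{9 \left(9 + D\right)}{5} = \frac{81}{5} + \frac{9 D}{5}$)
$y = -36$ ($y = 3 \left(-12\right) = -36$)
$G = \sqrt{35018} \approx 187.13$
$Q = \frac{119}{5}$ ($Q = \frac{-36 + \left(\frac{81}{5} + \frac{9}{5} \cdot 130\right)}{9} = \frac{-36 + \left(\frac{81}{5} + 234\right)}{9} = \frac{-36 + \frac{1251}{5}}{9} = \frac{1}{9} \cdot \frac{1071}{5} = \frac{119}{5} \approx 23.8$)
$N = \frac{119}{5} \approx 23.8$
$G - N = \sqrt{35018} - \frac{119}{5} = - \frac{119}{5} + \sqrt{35018}$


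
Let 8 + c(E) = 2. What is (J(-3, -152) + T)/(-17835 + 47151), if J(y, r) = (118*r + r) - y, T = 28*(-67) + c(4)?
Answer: -19967/29316 ≈ -0.68110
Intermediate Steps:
c(E) = -6 (c(E) = -8 + 2 = -6)
T = -1882 (T = 28*(-67) - 6 = -1876 - 6 = -1882)
J(y, r) = -y + 119*r (J(y, r) = 119*r - y = -y + 119*r)
(J(-3, -152) + T)/(-17835 + 47151) = ((-1*(-3) + 119*(-152)) - 1882)/(-17835 + 47151) = ((3 - 18088) - 1882)/29316 = (-18085 - 1882)*(1/29316) = -19967*1/29316 = -19967/29316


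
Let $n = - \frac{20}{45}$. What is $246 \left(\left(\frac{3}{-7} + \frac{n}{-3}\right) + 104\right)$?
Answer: $\frac{1607446}{63} \approx 25515.0$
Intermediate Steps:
$n = - \frac{4}{9}$ ($n = \left(-20\right) \frac{1}{45} = - \frac{4}{9} \approx -0.44444$)
$246 \left(\left(\frac{3}{-7} + \frac{n}{-3}\right) + 104\right) = 246 \left(\left(\frac{3}{-7} - \frac{4}{9 \left(-3\right)}\right) + 104\right) = 246 \left(\left(3 \left(- \frac{1}{7}\right) - - \frac{4}{27}\right) + 104\right) = 246 \left(\left(- \frac{3}{7} + \frac{4}{27}\right) + 104\right) = 246 \left(- \frac{53}{189} + 104\right) = 246 \cdot \frac{19603}{189} = \frac{1607446}{63}$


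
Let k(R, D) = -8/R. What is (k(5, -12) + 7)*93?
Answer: 2511/5 ≈ 502.20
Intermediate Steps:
(k(5, -12) + 7)*93 = (-8/5 + 7)*93 = (27/5)*93 = 2511/5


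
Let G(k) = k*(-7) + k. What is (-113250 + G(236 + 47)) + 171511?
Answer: 56563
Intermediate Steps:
G(k) = -6*k (G(k) = -7*k + k = -6*k)
(-113250 + G(236 + 47)) + 171511 = (-113250 - 6*(236 + 47)) + 171511 = (-113250 - 6*283) + 171511 = (-113250 - 1698) + 171511 = -114948 + 171511 = 56563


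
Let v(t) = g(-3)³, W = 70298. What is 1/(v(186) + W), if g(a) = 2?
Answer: 1/70306 ≈ 1.4224e-5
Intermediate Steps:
v(t) = 8 (v(t) = 2³ = 8)
1/(v(186) + W) = 1/(8 + 70298) = 1/70306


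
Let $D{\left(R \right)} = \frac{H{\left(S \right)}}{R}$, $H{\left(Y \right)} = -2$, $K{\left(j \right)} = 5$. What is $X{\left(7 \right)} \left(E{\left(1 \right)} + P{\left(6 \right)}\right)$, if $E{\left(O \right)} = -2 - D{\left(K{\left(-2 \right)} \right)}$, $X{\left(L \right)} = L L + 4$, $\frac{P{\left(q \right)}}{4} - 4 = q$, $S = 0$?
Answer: $\frac{10176}{5} \approx 2035.2$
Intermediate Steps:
$D{\left(R \right)} = - \frac{2}{R}$
$P{\left(q \right)} = 16 + 4 q$
$X{\left(L \right)} = 4 + L^{2}$ ($X{\left(L \right)} = L^{2} + 4 = 4 + L^{2}$)
$E{\left(O \right)} = - \frac{8}{5}$ ($E{\left(O \right)} = -2 - - \frac{2}{5} = -2 + \frac{2}{5} = - \frac{8}{5}$)
$X{\left(7 \right)} \left(E{\left(1 \right)} + P{\left(6 \right)}\right) = \left(4 + 7^{2}\right) \left(- \frac{8}{5} + \left(16 + 4 \cdot 6\right)\right) = \left(4 + 49\right) \left(- \frac{8}{5} + \left(16 + 24\right)\right) = 53 \left(- \frac{8}{5} + 40\right) = 53 \cdot \frac{192}{5} = \frac{10176}{5}$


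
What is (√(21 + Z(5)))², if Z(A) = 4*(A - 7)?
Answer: 13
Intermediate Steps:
Z(A) = -28 + 4*A (Z(A) = 4*(-7 + A) = -28 + 4*A)
(√(21 + Z(5)))² = (√(21 + (-28 + 4*5)))² = (√(21 + (-28 + 20)))² = (√(21 - 8))² = (√13)² = 13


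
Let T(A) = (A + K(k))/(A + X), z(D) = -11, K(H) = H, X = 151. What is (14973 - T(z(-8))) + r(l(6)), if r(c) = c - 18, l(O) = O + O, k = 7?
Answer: 523846/35 ≈ 14967.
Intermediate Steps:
T(A) = (7 + A)/(151 + A) (T(A) = (A + 7)/(A + 151) = (7 + A)/(151 + A))
l(O) = 2*O
r(c) = -18 + c
(14973 - T(z(-8))) + r(l(6)) = (14973 - (7 - 11)/(151 - 11)) + (-18 + 2*6) = (14973 - (-4)/140) + (-18 + 12) = (14973 - (-4)/140) - 6 = (14973 - 1*(-1/35)) - 6 = (14973 + 1/35) - 6 = 524056/35 - 6 = 523846/35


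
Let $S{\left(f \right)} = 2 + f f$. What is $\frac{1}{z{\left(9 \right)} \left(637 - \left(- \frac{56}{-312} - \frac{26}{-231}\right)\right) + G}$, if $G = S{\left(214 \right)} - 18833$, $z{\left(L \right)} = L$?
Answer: $\frac{1001}{32728067} \approx 3.0585 \cdot 10^{-5}$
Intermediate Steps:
$S{\left(f \right)} = 2 + f^{2}$
$G = 26965$ ($G = \left(2 + 214^{2}\right) - 18833 = \left(2 + 45796\right) - 18833 = 45798 - 18833 = 26965$)
$\frac{1}{z{\left(9 \right)} \left(637 - \left(- \frac{56}{-312} - \frac{26}{-231}\right)\right) + G} = \frac{1}{9 \left(637 - \left(- \frac{56}{-312} - \frac{26}{-231}\right)\right) + 26965} = \frac{1}{9 \left(637 - \left(\left(-56\right) \left(- \frac{1}{312}\right) - - \frac{26}{231}\right)\right) + 26965} = \frac{1}{9 \left(637 - \left(\frac{7}{39} + \frac{26}{231}\right)\right) + 26965} = \frac{1}{9 \left(637 - \frac{877}{3003}\right) + 26965} = \frac{1}{9 \cdot \frac{1912034}{3003} + 26965} = \frac{1}{\frac{5736102}{1001} + 26965} = \frac{1}{\frac{32728067}{1001}} = \frac{1001}{32728067}$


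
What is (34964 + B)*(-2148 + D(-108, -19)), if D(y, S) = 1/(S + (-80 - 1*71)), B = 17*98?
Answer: -1337584743/17 ≈ -7.8681e+7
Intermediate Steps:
B = 1666
D(y, S) = 1/(-151 + S) (D(y, S) = 1/(S + (-80 - 71)) = 1/(S - 151) = 1/(-151 + S))
(34964 + B)*(-2148 + D(-108, -19)) = (34964 + 1666)*(-2148 + 1/(-151 - 19)) = 36630*(-2148 + 1/(-170)) = 36630*(-2148 - 1/170) = 36630*(-365161/170) = -1337584743/17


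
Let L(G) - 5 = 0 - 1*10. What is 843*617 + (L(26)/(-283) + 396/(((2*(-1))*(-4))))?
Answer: 294422173/566 ≈ 5.2018e+5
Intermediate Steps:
L(G) = -5 (L(G) = 5 + (0 - 1*10) = 5 + (0 - 10) = 5 - 10 = -5)
843*617 + (L(26)/(-283) + 396/(((2*(-1))*(-4)))) = 843*617 + (-5/(-283) + 396/(((2*(-1))*(-4)))) = 520131 + (-5*(-1/283) + 396/((-2*(-4)))) = 520131 + (5/283 + 396/8) = 520131 + (5/283 + 396*(⅛)) = 520131 + (5/283 + 99/2) = 520131 + 28027/566 = 294422173/566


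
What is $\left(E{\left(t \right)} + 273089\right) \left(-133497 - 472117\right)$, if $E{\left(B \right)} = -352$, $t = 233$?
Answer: $-165173345518$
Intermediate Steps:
$\left(E{\left(t \right)} + 273089\right) \left(-133497 - 472117\right) = \left(-352 + 273089\right) \left(-133497 - 472117\right) = 272737 \left(-605614\right) = -165173345518$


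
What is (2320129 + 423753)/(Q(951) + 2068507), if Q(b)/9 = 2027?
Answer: 1371941/1043375 ≈ 1.3149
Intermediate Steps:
Q(b) = 18243 (Q(b) = 9*2027 = 18243)
(2320129 + 423753)/(Q(951) + 2068507) = (2320129 + 423753)/(18243 + 2068507) = 2743882/2086750 = 2743882*(1/2086750) = 1371941/1043375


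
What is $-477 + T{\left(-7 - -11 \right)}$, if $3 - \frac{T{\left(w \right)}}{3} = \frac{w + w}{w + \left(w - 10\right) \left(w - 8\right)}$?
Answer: $- \frac{3282}{7} \approx -468.86$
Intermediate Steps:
$T{\left(w \right)} = 9 - \frac{6 w}{w + \left(-10 + w\right) \left(-8 + w\right)}$ ($T{\left(w \right)} = 9 - 3 \frac{w + w}{w + \left(w - 10\right) \left(w - 8\right)} = 9 - 3 \frac{2 w}{w + \left(-10 + w\right) \left(-8 + w\right)} = 9 - \frac{6 w}{w + \left(-10 + w\right) \left(-8 + w\right)}$)
$-477 + T{\left(-7 - -11 \right)} = -477 + \frac{3 \left(240 - 53 \left(-7 - -11\right) + 3 \left(-7 - -11\right)^{2}\right)}{80 + \left(-7 - -11\right)^{2} - 17 \left(-7 - -11\right)} = -477 + \frac{3 \left(240 - 53 \left(-7 + 11\right) + 3 \left(-7 + 11\right)^{2}\right)}{80 + \left(-7 + 11\right)^{2} - 17 \left(-7 + 11\right)} = -477 + \frac{3 \left(240 - 212 + 3 \cdot 4^{2}\right)}{80 + 4^{2} - 68} = -477 + \frac{3 \left(240 - 212 + 3 \cdot 16\right)}{80 + 16 - 68} = -477 + \frac{3 \left(240 - 212 + 48\right)}{28} = -477 + 3 \cdot \frac{1}{28} \cdot 76 = -477 + \frac{57}{7} = - \frac{3282}{7}$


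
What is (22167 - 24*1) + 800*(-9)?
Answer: 14943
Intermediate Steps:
(22167 - 24*1) + 800*(-9) = (22167 - 24) - 7200 = 22143 - 7200 = 14943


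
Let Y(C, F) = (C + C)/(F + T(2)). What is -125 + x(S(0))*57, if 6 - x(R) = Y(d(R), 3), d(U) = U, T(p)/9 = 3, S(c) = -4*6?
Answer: 1541/5 ≈ 308.20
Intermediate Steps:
S(c) = -24
T(p) = 27 (T(p) = 9*3 = 27)
Y(C, F) = 2*C/(27 + F) (Y(C, F) = (C + C)/(F + 27) = (2*C)/(27 + F) = 2*C/(27 + F))
x(R) = 6 - R/15 (x(R) = 6 - 2*R/(27 + 3) = 6 - 2*R/30 = 6 - R/15)
-125 + x(S(0))*57 = -125 + (6 - 1/15*(-24))*57 = -125 + (6 + 8/5)*57 = -125 + (38/5)*57 = -125 + 2166/5 = 1541/5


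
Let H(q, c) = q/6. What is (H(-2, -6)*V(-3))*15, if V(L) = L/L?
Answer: -5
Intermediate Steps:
H(q, c) = q/6 (H(q, c) = q*(⅙) = q/6)
V(L) = 1
(H(-2, -6)*V(-3))*15 = (((⅙)*(-2))*1)*15 = -⅓*1*15 = -⅓*15 = -5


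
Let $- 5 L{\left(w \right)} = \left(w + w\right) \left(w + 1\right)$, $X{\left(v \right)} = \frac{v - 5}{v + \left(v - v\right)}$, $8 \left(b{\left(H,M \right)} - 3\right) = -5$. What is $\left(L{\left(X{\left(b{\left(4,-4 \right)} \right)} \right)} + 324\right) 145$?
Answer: $\frac{16957344}{361} \approx 46973.0$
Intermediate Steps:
$b{\left(H,M \right)} = \frac{19}{8}$ ($b{\left(H,M \right)} = 3 + \frac{1}{8} \left(-5\right) = 3 - \frac{5}{8} = \frac{19}{8}$)
$X{\left(v \right)} = \frac{-5 + v}{v}$ ($X{\left(v \right)} = \frac{-5 + v}{v + 0} = \frac{-5 + v}{v}$)
$L{\left(w \right)} = - \frac{2 w \left(1 + w\right)}{5}$ ($L{\left(w \right)} = - \frac{\left(w + w\right) \left(w + 1\right)}{5} = - \frac{2 w \left(1 + w\right)}{5}$)
$\left(L{\left(X{\left(b{\left(4,-4 \right)} \right)} \right)} + 324\right) 145 = \left(- \frac{2 \frac{-5 + \frac{19}{8}}{\frac{19}{8}} \left(1 + \frac{-5 + \frac{19}{8}}{\frac{19}{8}}\right)}{5} + 324\right) 145 = \left(- \frac{2 \cdot \frac{8}{19} \left(- \frac{21}{8}\right) \left(1 + \frac{8}{19} \left(- \frac{21}{8}\right)\right)}{5} + 324\right) 145 = \left(\left(- \frac{2}{5}\right) \left(- \frac{21}{19}\right) \left(1 - \frac{21}{19}\right) + 324\right) 145 = \left(\left(- \frac{2}{5}\right) \left(- \frac{21}{19}\right) \left(- \frac{2}{19}\right) + 324\right) 145 = \left(- \frac{84}{1805} + 324\right) 145 = \frac{584736}{1805} \cdot 145 = \frac{16957344}{361}$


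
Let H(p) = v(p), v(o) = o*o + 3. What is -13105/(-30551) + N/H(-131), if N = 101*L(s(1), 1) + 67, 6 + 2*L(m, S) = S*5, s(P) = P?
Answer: 450876623/1048754728 ≈ 0.42992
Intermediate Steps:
v(o) = 3 + o² (v(o) = o² + 3 = 3 + o²)
H(p) = 3 + p²
L(m, S) = -3 + 5*S/2 (L(m, S) = -3 + (S*5)/2 = -3 + (5*S)/2 = -3 + 5*S/2)
N = 33/2 (N = 101*(-3 + (5/2)*1) + 67 = 101*(-3 + 5/2) + 67 = 101*(-½) + 67 = -101/2 + 67 = 33/2 ≈ 16.500)
-13105/(-30551) + N/H(-131) = -13105/(-30551) + 33/(2*(3 + (-131)²)) = -13105*(-1/30551) + 33/(2*(3 + 17161)) = 13105/30551 + (33/2)/17164 = 13105/30551 + (33/2)*(1/17164) = 13105/30551 + 33/34328 = 450876623/1048754728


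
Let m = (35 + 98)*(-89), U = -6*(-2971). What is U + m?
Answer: 5989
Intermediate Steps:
U = 17826
m = -11837 (m = 133*(-89) = -11837)
U + m = 17826 - 11837 = 5989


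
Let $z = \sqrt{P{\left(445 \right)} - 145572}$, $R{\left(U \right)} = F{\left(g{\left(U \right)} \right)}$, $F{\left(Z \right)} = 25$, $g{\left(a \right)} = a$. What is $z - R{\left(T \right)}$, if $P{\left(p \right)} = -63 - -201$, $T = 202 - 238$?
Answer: $-25 + i \sqrt{145434} \approx -25.0 + 381.36 i$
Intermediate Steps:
$T = -36$
$P{\left(p \right)} = 138$ ($P{\left(p \right)} = -63 + 201 = 138$)
$R{\left(U \right)} = 25$
$z = i \sqrt{145434}$ ($z = \sqrt{138 - 145572} = \sqrt{-145434} = i \sqrt{145434} \approx 381.36 i$)
$z - R{\left(T \right)} = i \sqrt{145434} - 25 = -25 + i \sqrt{145434}$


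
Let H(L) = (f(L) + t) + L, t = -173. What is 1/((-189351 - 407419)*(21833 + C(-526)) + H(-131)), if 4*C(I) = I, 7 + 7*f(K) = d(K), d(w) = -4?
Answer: -7/90655631224 ≈ -7.7215e-11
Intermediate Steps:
f(K) = -11/7 (f(K) = -1 + (⅐)*(-4) = -1 - 4/7 = -11/7)
C(I) = I/4
H(L) = -1222/7 + L (H(L) = (-11/7 - 173) + L = -1222/7 + L)
1/((-189351 - 407419)*(21833 + C(-526)) + H(-131)) = 1/((-189351 - 407419)*(21833 + (¼)*(-526)) + (-1222/7 - 131)) = 1/(-596770*(21833 - 263/2) - 2139/7) = 1/(-596770*43403/2 - 2139/7) = 1/(-12950804155 - 2139/7) = 1/(-90655631224/7) = -7/90655631224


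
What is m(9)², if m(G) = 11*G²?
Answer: 793881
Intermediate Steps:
m(9)² = (11*9²)² = (11*81)² = 891² = 793881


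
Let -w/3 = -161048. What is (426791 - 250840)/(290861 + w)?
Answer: 175951/774005 ≈ 0.22733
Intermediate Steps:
w = 483144 (w = -3*(-161048) = 483144)
(426791 - 250840)/(290861 + w) = (426791 - 250840)/(290861 + 483144) = 175951/774005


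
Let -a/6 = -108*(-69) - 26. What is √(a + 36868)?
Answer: 62*I*√2 ≈ 87.681*I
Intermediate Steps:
a = -44556 (a = -6*(-108*(-69) - 26) = -6*(7452 - 26) = -6*7426 = -44556)
√(a + 36868) = √(-44556 + 36868) = √(-7688) = 62*I*√2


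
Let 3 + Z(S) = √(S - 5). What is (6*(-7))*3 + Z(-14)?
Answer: -129 + I*√19 ≈ -129.0 + 4.3589*I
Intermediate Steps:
Z(S) = -3 + √(-5 + S) (Z(S) = -3 + √(S - 5) = -3 + √(-5 + S))
(6*(-7))*3 + Z(-14) = (6*(-7))*3 + (-3 + √(-5 - 14)) = -42*3 + (-3 + √(-19)) = -126 + (-3 + I*√19) = -129 + I*√19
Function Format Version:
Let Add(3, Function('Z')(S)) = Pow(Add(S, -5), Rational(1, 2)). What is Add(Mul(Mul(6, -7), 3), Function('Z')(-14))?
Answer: Add(-129, Mul(I, Pow(19, Rational(1, 2)))) ≈ Add(-129.00, Mul(4.3589, I))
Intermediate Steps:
Function('Z')(S) = Add(-3, Pow(Add(-5, S), Rational(1, 2))) (Function('Z')(S) = Add(-3, Pow(Add(S, -5), Rational(1, 2))) = Add(-3, Pow(Add(-5, S), Rational(1, 2))))
Add(Mul(Mul(6, -7), 3), Function('Z')(-14)) = Add(Mul(Mul(6, -7), 3), Add(-3, Pow(Add(-5, -14), Rational(1, 2)))) = Add(Mul(-42, 3), Add(-3, Pow(-19, Rational(1, 2)))) = Add(-126, Add(-3, Mul(I, Pow(19, Rational(1, 2))))) = Add(-129, Mul(I, Pow(19, Rational(1, 2))))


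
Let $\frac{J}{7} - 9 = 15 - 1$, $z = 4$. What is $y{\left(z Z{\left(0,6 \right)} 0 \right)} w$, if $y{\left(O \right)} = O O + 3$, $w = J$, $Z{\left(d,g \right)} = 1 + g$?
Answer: $483$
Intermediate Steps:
$J = 161$ ($J = 63 + 7 \left(15 - 1\right) = 63 + 7 \cdot 14 = 63 + 98 = 161$)
$w = 161$
$y{\left(O \right)} = 3 + O^{2}$ ($y{\left(O \right)} = O^{2} + 3 = 3 + O^{2}$)
$y{\left(z Z{\left(0,6 \right)} 0 \right)} w = \left(3 + \left(4 \left(1 + 6\right) 0\right)^{2}\right) 161 = \left(3 + \left(4 \cdot 7 \cdot 0\right)^{2}\right) 161 = \left(3 + \left(28 \cdot 0\right)^{2}\right) 161 = \left(3 + 0^{2}\right) 161 = \left(3 + 0\right) 161 = 3 \cdot 161 = 483$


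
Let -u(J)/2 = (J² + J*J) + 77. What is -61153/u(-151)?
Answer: 61153/91358 ≈ 0.66938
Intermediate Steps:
u(J) = -154 - 4*J² (u(J) = -2*((J² + J*J) + 77) = -2*((J² + J²) + 77) = -2*(2*J² + 77) = -2*(77 + 2*J²) = -154 - 4*J²)
-61153/u(-151) = -61153/(-154 - 4*(-151)²) = -61153/(-154 - 4*22801) = -61153/(-154 - 91204) = -61153/(-91358) = -61153*(-1/91358) = 61153/91358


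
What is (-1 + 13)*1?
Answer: 12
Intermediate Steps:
(-1 + 13)*1 = 12*1 = 12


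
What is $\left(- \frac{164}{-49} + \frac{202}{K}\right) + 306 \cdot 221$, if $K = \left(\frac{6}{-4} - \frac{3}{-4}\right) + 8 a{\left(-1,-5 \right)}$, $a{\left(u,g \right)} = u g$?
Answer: $\frac{520312158}{7693} \approx 67635.0$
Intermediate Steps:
$a{\left(u,g \right)} = g u$
$K = \frac{157}{4}$ ($K = \left(\frac{6}{-4} - \frac{3}{-4}\right) + 8 \left(\left(-5\right) \left(-1\right)\right) = \left(6 \left(- \frac{1}{4}\right) - - \frac{3}{4}\right) + 8 \cdot 5 = \left(- \frac{3}{2} + \frac{3}{4}\right) + 40 = - \frac{3}{4} + 40 = \frac{157}{4} \approx 39.25$)
$\left(- \frac{164}{-49} + \frac{202}{K}\right) + 306 \cdot 221 = \left(- \frac{164}{-49} + \frac{202}{\frac{157}{4}}\right) + 306 \cdot 221 = \left(\left(-164\right) \left(- \frac{1}{49}\right) + 202 \cdot \frac{4}{157}\right) + 67626 = \left(\frac{164}{49} + \frac{808}{157}\right) + 67626 = \frac{65340}{7693} + 67626 = \frac{520312158}{7693}$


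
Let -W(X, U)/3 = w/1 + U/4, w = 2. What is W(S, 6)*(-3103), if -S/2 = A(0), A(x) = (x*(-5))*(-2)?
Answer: 65163/2 ≈ 32582.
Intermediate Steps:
A(x) = 10*x (A(x) = -5*x*(-2) = 10*x)
S = 0 (S = -20*0 = -2*0 = 0)
W(X, U) = -6 - 3*U/4 (W(X, U) = -3*(2/1 + U/4) = -3*(2*1 + U*(¼)) = -3*(2 + U/4) = -6 - 3*U/4)
W(S, 6)*(-3103) = (-6 - ¾*6)*(-3103) = (-6 - 9/2)*(-3103) = -21/2*(-3103) = 65163/2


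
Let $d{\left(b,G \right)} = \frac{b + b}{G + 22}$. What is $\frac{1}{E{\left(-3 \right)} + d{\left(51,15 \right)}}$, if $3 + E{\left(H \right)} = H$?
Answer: $- \frac{37}{120} \approx -0.30833$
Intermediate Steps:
$d{\left(b,G \right)} = \frac{2 b}{22 + G}$
$E{\left(H \right)} = -3 + H$
$\frac{1}{E{\left(-3 \right)} + d{\left(51,15 \right)}} = \frac{1}{\left(-3 - 3\right) + 2 \cdot 51 \frac{1}{22 + 15}} = \frac{1}{-6 + 2 \cdot 51 \cdot \frac{1}{37}} = \frac{1}{-6 + \frac{102}{37}} = \frac{1}{- \frac{120}{37}} = - \frac{37}{120}$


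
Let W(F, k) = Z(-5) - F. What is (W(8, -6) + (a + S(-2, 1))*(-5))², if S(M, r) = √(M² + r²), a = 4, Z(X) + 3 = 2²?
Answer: 854 + 270*√5 ≈ 1457.7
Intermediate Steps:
Z(X) = 1 (Z(X) = -3 + 2² = -3 + 4 = 1)
W(F, k) = 1 - F
(W(8, -6) + (a + S(-2, 1))*(-5))² = ((1 - 1*8) + (4 + √((-2)² + 1²))*(-5))² = ((1 - 8) + (4 + √(4 + 1))*(-5))² = (-7 + (4 + √5)*(-5))² = (-7 + (-20 - 5*√5))² = (-27 - 5*√5)²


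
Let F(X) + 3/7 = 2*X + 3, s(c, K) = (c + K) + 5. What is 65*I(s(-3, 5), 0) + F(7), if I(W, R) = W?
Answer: 3301/7 ≈ 471.57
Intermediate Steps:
s(c, K) = 5 + K + c (s(c, K) = (K + c) + 5 = 5 + K + c)
F(X) = 18/7 + 2*X (F(X) = -3/7 + (2*X + 3) = -3/7 + (3 + 2*X) = 18/7 + 2*X)
65*I(s(-3, 5), 0) + F(7) = 65*(5 + 5 - 3) + (18/7 + 2*7) = 65*7 + (18/7 + 14) = 455 + 116/7 = 3301/7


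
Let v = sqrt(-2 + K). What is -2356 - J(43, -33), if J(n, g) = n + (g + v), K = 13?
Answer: -2366 - sqrt(11) ≈ -2369.3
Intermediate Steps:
v = sqrt(11) (v = sqrt(-2 + 13) = sqrt(11) ≈ 3.3166)
J(n, g) = g + n + sqrt(11) (J(n, g) = n + (g + sqrt(11)) = g + n + sqrt(11))
-2356 - J(43, -33) = -2356 - (-33 + 43 + sqrt(11)) = -2356 - (10 + sqrt(11)) = -2356 + (-10 - sqrt(11)) = -2366 - sqrt(11)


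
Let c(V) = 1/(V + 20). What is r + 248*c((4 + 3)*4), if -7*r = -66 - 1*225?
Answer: 1963/42 ≈ 46.738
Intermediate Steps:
r = 291/7 (r = -(-66 - 1*225)/7 = -(-66 - 225)/7 = -1/7*(-291) = 291/7 ≈ 41.571)
c(V) = 1/(20 + V)
r + 248*c((4 + 3)*4) = 291/7 + 248/(20 + (4 + 3)*4) = 291/7 + 248/(20 + 7*4) = 291/7 + 248/(20 + 28) = 291/7 + 248/48 = 291/7 + 248*(1/48) = 291/7 + 31/6 = 1963/42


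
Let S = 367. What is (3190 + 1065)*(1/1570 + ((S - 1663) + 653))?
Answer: -859092159/314 ≈ -2.7360e+6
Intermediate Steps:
(3190 + 1065)*(1/1570 + ((S - 1663) + 653)) = (3190 + 1065)*(1/1570 + ((367 - 1663) + 653)) = 4255*(1/1570 + (-1296 + 653)) = 4255*(1/1570 - 643) = 4255*(-1009509/1570) = -859092159/314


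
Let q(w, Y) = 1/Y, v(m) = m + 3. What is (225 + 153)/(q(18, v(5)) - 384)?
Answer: -3024/3071 ≈ -0.98470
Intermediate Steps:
v(m) = 3 + m
(225 + 153)/(q(18, v(5)) - 384) = (225 + 153)/(1/(3 + 5) - 384) = 378/(1/8 - 384) = 378/(⅛ - 384) = 378/(-3071/8) = 378*(-8/3071) = -3024/3071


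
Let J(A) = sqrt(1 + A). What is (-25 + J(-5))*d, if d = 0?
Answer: 0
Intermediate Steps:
(-25 + J(-5))*d = (-25 + sqrt(1 - 5))*0 = (-25 + sqrt(-4))*0 = (-25 + 2*I)*0 = 0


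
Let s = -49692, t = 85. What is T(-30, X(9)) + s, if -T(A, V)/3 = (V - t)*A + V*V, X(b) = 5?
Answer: -56967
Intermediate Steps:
T(A, V) = -3*V² - 3*A*(-85 + V) (T(A, V) = -3*((V - 1*85)*A + V*V) = -3*((V - 85)*A + V²) = -3*((-85 + V)*A + V²) = -3*(A*(-85 + V) + V²) = -3*(V² + A*(-85 + V)) = -3*V² - 3*A*(-85 + V))
T(-30, X(9)) + s = (-3*5² + 255*(-30) - 3*(-30)*5) - 49692 = (-3*25 - 7650 + 450) - 49692 = (-75 - 7650 + 450) - 49692 = -7275 - 49692 = -56967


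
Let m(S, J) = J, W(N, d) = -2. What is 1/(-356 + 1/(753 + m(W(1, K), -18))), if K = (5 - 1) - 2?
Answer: -735/261659 ≈ -0.0028090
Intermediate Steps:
K = 2 (K = 4 - 2 = 2)
1/(-356 + 1/(753 + m(W(1, K), -18))) = 1/(-356 + 1/(753 - 18)) = 1/(-356 + 1/735) = 1/(-261659/735) = -735/261659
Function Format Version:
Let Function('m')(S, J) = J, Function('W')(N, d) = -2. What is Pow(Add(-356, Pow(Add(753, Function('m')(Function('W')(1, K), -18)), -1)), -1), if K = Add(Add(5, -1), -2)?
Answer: Rational(-735, 261659) ≈ -0.0028090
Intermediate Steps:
K = 2 (K = Add(4, -2) = 2)
Pow(Add(-356, Pow(Add(753, Function('m')(Function('W')(1, K), -18)), -1)), -1) = Pow(Add(-356, Pow(Add(753, -18), -1)), -1) = Pow(Add(-356, Pow(735, -1)), -1) = Pow(Add(-356, Rational(1, 735)), -1) = Pow(Rational(-261659, 735), -1) = Rational(-735, 261659)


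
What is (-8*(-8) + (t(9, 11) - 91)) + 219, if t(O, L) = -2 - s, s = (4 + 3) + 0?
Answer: 183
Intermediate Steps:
s = 7 (s = 7 + 0 = 7)
t(O, L) = -9 (t(O, L) = -2 - 1*7 = -2 - 7 = -9)
(-8*(-8) + (t(9, 11) - 91)) + 219 = (-8*(-8) + (-9 - 91)) + 219 = (64 - 100) + 219 = -36 + 219 = 183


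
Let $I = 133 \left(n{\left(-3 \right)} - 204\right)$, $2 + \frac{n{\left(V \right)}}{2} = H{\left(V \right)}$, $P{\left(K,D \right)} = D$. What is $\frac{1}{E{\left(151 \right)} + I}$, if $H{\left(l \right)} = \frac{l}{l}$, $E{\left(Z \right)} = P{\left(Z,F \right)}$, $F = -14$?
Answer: $- \frac{1}{27412} \approx -3.648 \cdot 10^{-5}$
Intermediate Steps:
$E{\left(Z \right)} = -14$
$H{\left(l \right)} = 1$
$n{\left(V \right)} = -2$ ($n{\left(V \right)} = -4 + 2 \cdot 1 = -4 + 2 = -2$)
$I = -27398$ ($I = 133 \left(-2 - 204\right) = 133 \left(-206\right) = -27398$)
$\frac{1}{E{\left(151 \right)} + I} = \frac{1}{-14 - 27398} = \frac{1}{-27412} = - \frac{1}{27412}$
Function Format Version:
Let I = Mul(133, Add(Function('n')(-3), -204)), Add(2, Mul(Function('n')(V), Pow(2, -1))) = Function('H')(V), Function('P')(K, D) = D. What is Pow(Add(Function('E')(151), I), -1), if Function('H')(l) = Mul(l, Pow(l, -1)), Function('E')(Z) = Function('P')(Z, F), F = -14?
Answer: Rational(-1, 27412) ≈ -3.6480e-5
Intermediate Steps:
Function('E')(Z) = -14
Function('H')(l) = 1
Function('n')(V) = -2 (Function('n')(V) = Add(-4, Mul(2, 1)) = Add(-4, 2) = -2)
I = -27398 (I = Mul(133, Add(-2, -204)) = Mul(133, -206) = -27398)
Pow(Add(Function('E')(151), I), -1) = Pow(Add(-14, -27398), -1) = Pow(-27412, -1) = Rational(-1, 27412)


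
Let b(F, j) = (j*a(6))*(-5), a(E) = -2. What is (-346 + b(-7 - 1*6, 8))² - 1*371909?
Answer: -301153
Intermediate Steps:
b(F, j) = 10*j (b(F, j) = (j*(-2))*(-5) = -2*j*(-5) = 10*j)
(-346 + b(-7 - 1*6, 8))² - 1*371909 = (-346 + 10*8)² - 1*371909 = (-346 + 80)² - 371909 = (-266)² - 371909 = 70756 - 371909 = -301153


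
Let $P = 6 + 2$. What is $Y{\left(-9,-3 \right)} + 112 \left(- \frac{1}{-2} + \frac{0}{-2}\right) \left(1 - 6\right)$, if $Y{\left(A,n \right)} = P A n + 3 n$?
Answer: $-73$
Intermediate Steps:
$P = 8$
$Y{\left(A,n \right)} = 3 n + 8 A n$ ($Y{\left(A,n \right)} = 8 A n + 3 n = 3 n + 8 A n$)
$Y{\left(-9,-3 \right)} + 112 \left(- \frac{1}{-2} + \frac{0}{-2}\right) \left(1 - 6\right) = - 3 \left(3 + 8 \left(-9\right)\right) + 112 \left(- \frac{1}{-2} + \frac{0}{-2}\right) \left(1 - 6\right) = - 3 \left(3 - 72\right) + 112 \left(\left(-1\right) \left(- \frac{1}{2}\right) + 0 \left(- \frac{1}{2}\right)\right) \left(-5\right) = \left(-3\right) \left(-69\right) + 112 \left(\frac{1}{2} + 0\right) \left(-5\right) = 207 + 112 \cdot \frac{1}{2} \left(-5\right) = 207 + 112 \left(- \frac{5}{2}\right) = 207 - 280 = -73$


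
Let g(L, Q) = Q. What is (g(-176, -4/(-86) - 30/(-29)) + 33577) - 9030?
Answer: 30611457/1247 ≈ 24548.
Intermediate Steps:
(g(-176, -4/(-86) - 30/(-29)) + 33577) - 9030 = ((-4/(-86) - 30/(-29)) + 33577) - 9030 = ((-4*(-1/86) - 30*(-1/29)) + 33577) - 9030 = ((2/43 + 30/29) + 33577) - 9030 = (1348/1247 + 33577) - 9030 = 41871867/1247 - 9030 = 30611457/1247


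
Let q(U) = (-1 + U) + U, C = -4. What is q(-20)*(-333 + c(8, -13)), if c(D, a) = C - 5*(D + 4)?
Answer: 16277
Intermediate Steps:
c(D, a) = -24 - 5*D (c(D, a) = -4 - 5*(D + 4) = -4 - 5*(4 + D) = -4 + (-20 - 5*D) = -24 - 5*D)
q(U) = -1 + 2*U
q(-20)*(-333 + c(8, -13)) = (-1 + 2*(-20))*(-333 + (-24 - 5*8)) = (-1 - 40)*(-333 + (-24 - 40)) = -41*(-333 - 64) = -41*(-397) = 16277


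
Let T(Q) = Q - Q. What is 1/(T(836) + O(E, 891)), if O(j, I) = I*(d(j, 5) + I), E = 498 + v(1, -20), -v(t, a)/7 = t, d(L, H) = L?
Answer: 1/1231362 ≈ 8.1211e-7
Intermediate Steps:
T(Q) = 0
v(t, a) = -7*t
E = 491 (E = 498 - 7*1 = 498 - 7 = 491)
O(j, I) = I*(I + j) (O(j, I) = I*(j + I) = I*(I + j))
1/(T(836) + O(E, 891)) = 1/(0 + 891*(891 + 491)) = 1/(0 + 891*1382) = 1/(0 + 1231362) = 1/1231362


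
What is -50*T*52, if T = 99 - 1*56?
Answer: -111800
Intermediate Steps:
T = 43 (T = 99 - 56 = 43)
-50*T*52 = -50*43*52 = -2150*52 = -111800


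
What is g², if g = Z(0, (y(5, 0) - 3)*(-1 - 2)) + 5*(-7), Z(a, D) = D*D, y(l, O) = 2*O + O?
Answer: 2116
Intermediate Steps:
y(l, O) = 3*O
Z(a, D) = D²
g = 46 (g = ((3*0 - 3)*(-1 - 2))² + 5*(-7) = ((0 - 3)*(-3))² - 35 = (-3*(-3))² - 35 = 9² - 35 = 81 - 35 = 46)
g² = 46² = 2116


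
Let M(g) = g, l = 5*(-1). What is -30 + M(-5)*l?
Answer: -5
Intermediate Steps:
l = -5
-30 + M(-5)*l = -30 - 5*(-5) = -30 + 25 = -5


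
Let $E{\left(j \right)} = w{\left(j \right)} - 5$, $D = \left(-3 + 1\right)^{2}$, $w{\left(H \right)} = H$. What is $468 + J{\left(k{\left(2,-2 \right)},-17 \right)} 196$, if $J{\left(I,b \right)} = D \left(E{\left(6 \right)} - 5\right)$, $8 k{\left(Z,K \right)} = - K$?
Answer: $-2668$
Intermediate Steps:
$k{\left(Z,K \right)} = - \frac{K}{8}$ ($k{\left(Z,K \right)} = \frac{\left(-1\right) K}{8} = - \frac{K}{8}$)
$D = 4$ ($D = \left(-2\right)^{2} = 4$)
$E{\left(j \right)} = -5 + j$ ($E{\left(j \right)} = j - 5 = -5 + j$)
$J{\left(I,b \right)} = -16$ ($J{\left(I,b \right)} = 4 \left(\left(-5 + 6\right) - 5\right) = 4 \left(1 - 5\right) = 4 \left(-4\right) = -16$)
$468 + J{\left(k{\left(2,-2 \right)},-17 \right)} 196 = 468 - 3136 = -2668$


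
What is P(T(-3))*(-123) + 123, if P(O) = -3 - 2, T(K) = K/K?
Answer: 738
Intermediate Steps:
T(K) = 1
P(O) = -5
P(T(-3))*(-123) + 123 = -5*(-123) + 123 = 615 + 123 = 738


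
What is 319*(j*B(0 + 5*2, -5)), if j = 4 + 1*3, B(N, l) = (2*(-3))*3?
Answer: -40194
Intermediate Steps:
B(N, l) = -18 (B(N, l) = -6*3 = -18)
j = 7 (j = 4 + 3 = 7)
319*(j*B(0 + 5*2, -5)) = 319*(7*(-18)) = 319*(-126) = -40194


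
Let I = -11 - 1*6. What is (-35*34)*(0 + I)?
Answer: 20230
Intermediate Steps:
I = -17 (I = -11 - 6 = -17)
(-35*34)*(0 + I) = (-35*34)*(0 - 17) = -1190*(-17) = 20230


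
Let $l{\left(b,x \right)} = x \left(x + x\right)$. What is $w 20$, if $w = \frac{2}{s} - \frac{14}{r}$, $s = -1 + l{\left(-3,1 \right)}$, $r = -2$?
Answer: $180$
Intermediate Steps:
$l{\left(b,x \right)} = 2 x^{2}$ ($l{\left(b,x \right)} = x 2 x = 2 x^{2}$)
$s = 1$ ($s = -1 + 2 \cdot 1^{2} = -1 + 2 \cdot 1 = -1 + 2 = 1$)
$w = 9$ ($w = \frac{2}{1} - \frac{14}{-2} = 2 \cdot 1 - -7 = 2 + 7 = 9$)
$w 20 = 9 \cdot 20 = 180$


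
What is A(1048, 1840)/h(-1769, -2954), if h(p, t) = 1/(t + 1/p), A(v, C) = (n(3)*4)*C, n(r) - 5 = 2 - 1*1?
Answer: -230763688320/1769 ≈ -1.3045e+8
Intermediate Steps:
n(r) = 6 (n(r) = 5 + (2 - 1*1) = 5 + (2 - 1) = 5 + 1 = 6)
A(v, C) = 24*C (A(v, C) = (6*4)*C = 24*C)
A(1048, 1840)/h(-1769, -2954) = (24*1840)/((-1769/(1 - 1769*(-2954)))) = 44160/((-1769/(1 + 5225626))) = 44160/((-1769/5225627)) = 44160/((-1769*1/5225627)) = 44160/(-1769/5225627) = 44160*(-5225627/1769) = -230763688320/1769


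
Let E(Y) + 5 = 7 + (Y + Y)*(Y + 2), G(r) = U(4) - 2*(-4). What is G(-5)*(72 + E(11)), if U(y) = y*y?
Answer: 8640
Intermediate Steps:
U(y) = y²
G(r) = 24 (G(r) = 4² - 2*(-4) = 16 + 8 = 24)
E(Y) = 2 + 2*Y*(2 + Y) (E(Y) = -5 + (7 + (Y + Y)*(Y + 2)) = -5 + (7 + (2*Y)*(2 + Y)) = -5 + (7 + 2*Y*(2 + Y)) = 2 + 2*Y*(2 + Y))
G(-5)*(72 + E(11)) = 24*(72 + (2 + 2*11² + 4*11)) = 24*(72 + (2 + 2*121 + 44)) = 24*(72 + (2 + 242 + 44)) = 24*(72 + 288) = 24*360 = 8640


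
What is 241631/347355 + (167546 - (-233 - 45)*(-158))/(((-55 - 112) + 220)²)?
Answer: 43619461289/975720195 ≈ 44.705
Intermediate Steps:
241631/347355 + (167546 - (-233 - 45)*(-158))/(((-55 - 112) + 220)²) = 241631*(1/347355) + (167546 - (-278)*(-158))/((-167 + 220)²) = 241631/347355 + (167546 - 1*43924)/(53²) = 241631/347355 + (167546 - 43924)/2809 = 241631/347355 + 123622*(1/2809) = 241631/347355 + 123622/2809 = 43619461289/975720195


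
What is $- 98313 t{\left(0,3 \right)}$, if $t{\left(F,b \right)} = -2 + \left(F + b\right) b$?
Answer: $-688191$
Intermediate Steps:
$t{\left(F,b \right)} = -2 + b \left(F + b\right)$
$- 98313 t{\left(0,3 \right)} = - 98313 \left(-2 + 3^{2} + 0 \cdot 3\right) = - 98313 \left(-2 + 9 + 0\right) = \left(-98313\right) 7 = -688191$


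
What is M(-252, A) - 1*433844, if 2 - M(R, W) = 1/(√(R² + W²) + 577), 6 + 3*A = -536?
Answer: -924543771555/2131061 + 30*√8653/2131061 ≈ -4.3384e+5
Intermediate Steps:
A = -542/3 (A = -2 + (⅓)*(-536) = -2 - 536/3 = -542/3 ≈ -180.67)
M(R, W) = 2 - 1/(577 + √(R² + W²)) (M(R, W) = 2 - 1/(√(R² + W²) + 577) = 2 - 1/(577 + √(R² + W²)))
M(-252, A) - 1*433844 = (1153 + 2*√((-252)² + (-542/3)²))/(577 + √((-252)² + (-542/3)²)) - 1*433844 = (1153 + 2*√(63504 + 293764/9))/(577 + √(63504 + 293764/9)) - 433844 = (1153 + 2*√(865300/9))/(577 + √(865300/9)) - 433844 = (1153 + 2*(10*√8653/3))/(577 + 10*√8653/3) - 433844 = (1153 + 20*√8653/3)/(577 + 10*√8653/3) - 433844 = -433844 + (1153 + 20*√8653/3)/(577 + 10*√8653/3)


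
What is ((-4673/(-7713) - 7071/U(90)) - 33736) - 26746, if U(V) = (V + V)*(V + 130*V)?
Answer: -36666351269749/606241800 ≈ -60481.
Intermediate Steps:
U(V) = 262*V² (U(V) = (2*V)*(131*V) = 262*V²)
((-4673/(-7713) - 7071/U(90)) - 33736) - 26746 = ((-4673/(-7713) - 7071/(262*90²)) - 33736) - 26746 = ((-4673*(-1/7713) - 7071/(262*8100)) - 33736) - 26746 = ((4673/7713 - 7071/2122200) - 33736) - 26746 = ((4673/7713 - 7071*1/2122200) - 33736) - 26746 = ((4673/7713 - 2357/707400) - 33736) - 26746 = (365277851/606241800 - 33736) - 26746 = -20451808086949/606241800 - 26746 = -36666351269749/606241800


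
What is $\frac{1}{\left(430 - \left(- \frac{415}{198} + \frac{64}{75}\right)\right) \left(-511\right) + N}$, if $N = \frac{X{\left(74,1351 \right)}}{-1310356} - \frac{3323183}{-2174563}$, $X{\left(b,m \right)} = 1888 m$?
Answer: $- \frac{3526196447104650}{777051691863637108777} \approx -4.5379 \cdot 10^{-6}$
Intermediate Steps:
$N = - \frac{298019741549}{712362918607}$ ($N = \frac{1888 \cdot 1351}{-1310356} - \frac{3323183}{-2174563} = 2550688 \left(- \frac{1}{1310356}\right) - - \frac{3323183}{2174563} = - \frac{637672}{327589} + \frac{3323183}{2174563} = - \frac{298019741549}{712362918607} \approx -0.41835$)
$\frac{1}{\left(430 - \left(- \frac{415}{198} + \frac{64}{75}\right)\right) \left(-511\right) + N} = \frac{1}{\left(430 - \left(- \frac{415}{198} + \frac{64}{75}\right)\right) \left(-511\right) - \frac{298019741549}{712362918607}} = \frac{1}{\left(430 - - \frac{6151}{4950}\right) \left(-511\right) - \frac{298019741549}{712362918607}} = \frac{1}{\left(430 + \left(- \frac{64}{75} + \frac{415}{198}\right)\right) \left(-511\right) - \frac{298019741549}{712362918607}} = \frac{1}{\left(430 + \frac{6151}{4950}\right) \left(-511\right) - \frac{298019741549}{712362918607}} = \frac{1}{\frac{2134651}{4950} \left(-511\right) - \frac{298019741549}{712362918607}} = \frac{1}{- \frac{1090806661}{4950} - \frac{298019741549}{712362918607}} = \frac{1}{- \frac{777051691863637108777}{3526196447104650}} = - \frac{3526196447104650}{777051691863637108777}$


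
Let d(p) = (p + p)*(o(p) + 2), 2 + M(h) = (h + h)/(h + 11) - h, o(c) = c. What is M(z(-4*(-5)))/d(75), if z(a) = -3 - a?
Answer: 149/69300 ≈ 0.0021501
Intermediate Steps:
M(h) = -2 - h + 2*h/(11 + h) (M(h) = -2 + ((h + h)/(h + 11) - h) = -2 + ((2*h)/(11 + h) - h) = -2 + (2*h/(11 + h) - h) = -2 + (-h + 2*h/(11 + h)) = -2 - h + 2*h/(11 + h))
d(p) = 2*p*(2 + p) (d(p) = (p + p)*(p + 2) = (2*p)*(2 + p) = 2*p*(2 + p))
M(z(-4*(-5)))/d(75) = ((-22 - (-3 - (-4)*(-5))**2 - 11*(-3 - (-4)*(-5)))/(11 + (-3 - (-4)*(-5))))/((2*75*(2 + 75))) = ((-22 - (-3 - 1*20)**2 - 11*(-3 - 1*20))/(11 + (-3 - 1*20)))/((2*75*77)) = ((-22 - (-3 - 20)**2 - 11*(-3 - 20))/(11 + (-3 - 20)))/11550 = ((-22 - 1*(-23)**2 - 11*(-23))/(11 - 23))*(1/11550) = ((-22 - 1*529 + 253)/(-12))*(1/11550) = -(-22 - 529 + 253)/12*(1/11550) = -1/12*(-298)*(1/11550) = (149/6)*(1/11550) = 149/69300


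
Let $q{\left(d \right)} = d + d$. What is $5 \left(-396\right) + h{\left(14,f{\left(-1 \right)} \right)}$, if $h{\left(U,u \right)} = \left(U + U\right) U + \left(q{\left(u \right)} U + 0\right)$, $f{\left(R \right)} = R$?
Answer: $-1616$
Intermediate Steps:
$q{\left(d \right)} = 2 d$
$h{\left(U,u \right)} = 2 U^{2} + 2 U u$ ($h{\left(U,u \right)} = \left(U + U\right) U + \left(2 u U + 0\right) = 2 U U + \left(2 U u + 0\right) = 2 U^{2} + 2 U u$)
$5 \left(-396\right) + h{\left(14,f{\left(-1 \right)} \right)} = 5 \left(-396\right) + 2 \cdot 14 \left(14 - 1\right) = -1980 + 2 \cdot 14 \cdot 13 = -1980 + 364 = -1616$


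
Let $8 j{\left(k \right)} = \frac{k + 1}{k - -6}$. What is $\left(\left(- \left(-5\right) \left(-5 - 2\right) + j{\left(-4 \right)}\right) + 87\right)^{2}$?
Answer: $\frac{687241}{256} \approx 2684.5$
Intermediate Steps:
$j{\left(k \right)} = \frac{1 + k}{8 \left(6 + k\right)}$ ($j{\left(k \right)} = \frac{\left(k + 1\right) \frac{1}{k - -6}}{8} = \frac{\left(1 + k\right) \frac{1}{k + 6}}{8} = \frac{\left(1 + k\right) \frac{1}{6 + k}}{8} = \frac{\frac{1}{6 + k} \left(1 + k\right)}{8} = \frac{1 + k}{8 \left(6 + k\right)}$)
$\left(\left(- \left(-5\right) \left(-5 - 2\right) + j{\left(-4 \right)}\right) + 87\right)^{2} = \left(\left(- \left(-5\right) \left(-5 - 2\right) + \frac{1 - 4}{8 \left(6 - 4\right)}\right) + 87\right)^{2} = \left(\left(- \left(-5\right) \left(-7\right) + \frac{1}{8} \cdot \frac{1}{2} \left(-3\right)\right) + 87\right)^{2} = \left(\left(\left(-1\right) 35 + \frac{1}{8} \cdot \frac{1}{2} \left(-3\right)\right) + 87\right)^{2} = \left(\left(-35 - \frac{3}{16}\right) + 87\right)^{2} = \left(- \frac{563}{16} + 87\right)^{2} = \left(\frac{829}{16}\right)^{2} = \frac{687241}{256}$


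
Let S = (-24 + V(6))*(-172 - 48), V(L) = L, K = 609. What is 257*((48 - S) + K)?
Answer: -848871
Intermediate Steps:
S = 3960 (S = (-24 + 6)*(-172 - 48) = -18*(-220) = 3960)
257*((48 - S) + K) = 257*((48 - 1*3960) + 609) = 257*((48 - 3960) + 609) = 257*(-3912 + 609) = 257*(-3303) = -848871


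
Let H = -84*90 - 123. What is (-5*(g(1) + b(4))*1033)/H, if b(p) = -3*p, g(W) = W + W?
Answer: -51650/7683 ≈ -6.7226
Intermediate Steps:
g(W) = 2*W
H = -7683 (H = -7560 - 123 = -7683)
(-5*(g(1) + b(4))*1033)/H = (-5*(2*1 - 3*4)*1033)/(-7683) = (-5*(2 - 12)*1033)*(-1/7683) = (-5*(-10)*1033)*(-1/7683) = (50*1033)*(-1/7683) = 51650*(-1/7683) = -51650/7683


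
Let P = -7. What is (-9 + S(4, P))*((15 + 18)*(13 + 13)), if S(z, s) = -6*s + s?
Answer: 22308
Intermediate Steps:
S(z, s) = -5*s
(-9 + S(4, P))*((15 + 18)*(13 + 13)) = (-9 - 5*(-7))*((15 + 18)*(13 + 13)) = (-9 + 35)*(33*26) = 26*858 = 22308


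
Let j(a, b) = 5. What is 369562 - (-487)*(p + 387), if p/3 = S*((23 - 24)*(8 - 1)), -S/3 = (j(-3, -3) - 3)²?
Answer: 680755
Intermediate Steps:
S = -12 (S = -3*(5 - 3)² = -3*2² = -3*4 = -12)
p = 252 (p = 3*(-12*(23 - 24)*(8 - 1)) = 3*(-(-12)*7) = 3*(-12*(-7)) = 3*84 = 252)
369562 - (-487)*(p + 387) = 369562 - (-487)*(252 + 387) = 369562 - (-487)*639 = 369562 - 1*(-311193) = 369562 + 311193 = 680755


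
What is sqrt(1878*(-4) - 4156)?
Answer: 2*I*sqrt(2917) ≈ 108.02*I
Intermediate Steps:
sqrt(1878*(-4) - 4156) = sqrt(-7512 - 4156) = sqrt(-11668) = 2*I*sqrt(2917)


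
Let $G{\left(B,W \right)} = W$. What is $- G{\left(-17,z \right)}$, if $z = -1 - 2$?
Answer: $3$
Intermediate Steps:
$z = -3$ ($z = -1 - 2 = -3$)
$- G{\left(-17,z \right)} = \left(-1\right) \left(-3\right) = 3$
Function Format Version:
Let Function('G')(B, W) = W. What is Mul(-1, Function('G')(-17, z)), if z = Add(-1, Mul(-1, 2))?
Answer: 3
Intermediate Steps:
z = -3 (z = Add(-1, -2) = -3)
Mul(-1, Function('G')(-17, z)) = Mul(-1, -3) = 3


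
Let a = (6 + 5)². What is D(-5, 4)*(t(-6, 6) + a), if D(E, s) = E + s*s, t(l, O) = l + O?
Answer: 1331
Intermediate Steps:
t(l, O) = O + l
D(E, s) = E + s²
a = 121 (a = 11² = 121)
D(-5, 4)*(t(-6, 6) + a) = (-5 + 4²)*((6 - 6) + 121) = (-5 + 16)*(0 + 121) = 11*121 = 1331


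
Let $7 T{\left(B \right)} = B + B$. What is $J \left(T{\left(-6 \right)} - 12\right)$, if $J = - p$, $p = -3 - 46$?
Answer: $-672$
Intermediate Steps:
$T{\left(B \right)} = \frac{2 B}{7}$ ($T{\left(B \right)} = \frac{B + B}{7} = \frac{2 B}{7}$)
$p = -49$
$J = 49$ ($J = \left(-1\right) \left(-49\right) = 49$)
$J \left(T{\left(-6 \right)} - 12\right) = 49 \left(\frac{2}{7} \left(-6\right) - 12\right) = 49 \left(- \frac{12}{7} - 12\right) = 49 \left(- \frac{96}{7}\right) = -672$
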